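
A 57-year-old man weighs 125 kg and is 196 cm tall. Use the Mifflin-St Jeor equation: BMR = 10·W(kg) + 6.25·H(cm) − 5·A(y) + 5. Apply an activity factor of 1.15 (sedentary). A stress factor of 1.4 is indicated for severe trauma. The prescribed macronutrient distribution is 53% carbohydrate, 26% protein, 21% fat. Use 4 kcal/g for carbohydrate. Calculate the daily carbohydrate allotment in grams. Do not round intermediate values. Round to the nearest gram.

468 g/day

Mifflin-St Jeor (male): BMR = 10(125) + 6.25(196) − 5(57) + 5 = 1250 + 1225 − 285 + 5 = 2195 kcal/day.
TEE = 2195 × 1.15 = 2524.25 kcal/day.
With stress factor 1.4: 2524.25 × 1.4 = 3533.95 kcal/day.
Carbohydrate energy = 53% × 3533.95 = 1872.9935 kcal.
Carbohydrate = 1872.9935 ÷ 4 kcal/g = 468.2484 g.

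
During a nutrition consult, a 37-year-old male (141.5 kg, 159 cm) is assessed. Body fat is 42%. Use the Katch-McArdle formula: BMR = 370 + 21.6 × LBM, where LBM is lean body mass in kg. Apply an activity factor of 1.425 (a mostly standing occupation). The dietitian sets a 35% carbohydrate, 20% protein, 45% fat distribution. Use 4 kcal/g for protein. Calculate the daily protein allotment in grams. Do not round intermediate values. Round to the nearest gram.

153 g/day

LBM = 141.5 × (1 − 0.42) = 82.07 kg. Katch-McArdle: BMR = 370 + 21.6 × 82.07 = 2142.712 kcal/day.
TEE = 2142.712 × 1.425 = 3053.3646 kcal/day.
Protein energy = 20% × 3053.3646 = 610.6729 kcal.
Protein = 610.6729 ÷ 4 kcal/g = 152.6682 g.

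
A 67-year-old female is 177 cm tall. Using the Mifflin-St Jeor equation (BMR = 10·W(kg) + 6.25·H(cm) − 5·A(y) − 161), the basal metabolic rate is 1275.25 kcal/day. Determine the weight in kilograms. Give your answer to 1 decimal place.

1275.25 = 10·W + 6.25(177) − 5(67) − 161
10·W = 1275.25 − 610.25 = 665, so W = 66.5 kg.

66.5 kg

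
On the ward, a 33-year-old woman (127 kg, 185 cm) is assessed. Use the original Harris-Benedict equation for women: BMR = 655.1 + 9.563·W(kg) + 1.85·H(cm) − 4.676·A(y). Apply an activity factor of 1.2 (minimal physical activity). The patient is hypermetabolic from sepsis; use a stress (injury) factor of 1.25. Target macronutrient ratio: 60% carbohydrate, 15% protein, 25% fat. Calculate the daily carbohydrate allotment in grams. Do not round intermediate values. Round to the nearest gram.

Harris-Benedict: BMR = 655.1 + 9.563(127) + 1.85(185) − 4.676(33) = 2057.543 kcal/day.
TEE = 2057.543 × 1.2 = 2469.0516 kcal/day.
With stress factor 1.25: 2469.0516 × 1.25 = 3086.3145 kcal/day.
Carbohydrate energy = 60% × 3086.3145 = 1851.7887 kcal.
Carbohydrate = 1851.7887 ÷ 4 kcal/g = 462.9472 g.

463 g/day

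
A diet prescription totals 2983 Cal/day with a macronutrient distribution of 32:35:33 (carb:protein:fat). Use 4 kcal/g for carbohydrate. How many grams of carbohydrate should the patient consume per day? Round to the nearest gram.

Carbohydrate energy = 32% × 2983 = 954.56 kcal.
At 4 kcal/g: 954.56 ÷ 4 = 238.64 g.

239 g/day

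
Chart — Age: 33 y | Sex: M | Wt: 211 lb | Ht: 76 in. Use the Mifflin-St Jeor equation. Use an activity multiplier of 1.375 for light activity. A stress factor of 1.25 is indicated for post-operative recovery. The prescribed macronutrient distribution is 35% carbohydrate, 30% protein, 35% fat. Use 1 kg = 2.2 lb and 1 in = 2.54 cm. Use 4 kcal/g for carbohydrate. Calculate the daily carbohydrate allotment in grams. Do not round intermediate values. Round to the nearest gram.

302 g/day

Convert to metric: weight = 211 ÷ 2.2 = 95.9091 kg; height = 76 × 2.54 = 193.04 cm.
Mifflin-St Jeor (male): BMR = 10(95.9091) + 6.25(193.04) − 5(33) + 5 = 959.0909 + 1206.5 − 165 + 5 = 2005.5909 kcal/day.
TEE = 2005.5909 × 1.375 = 2757.6875 kcal/day.
With stress factor 1.25: 2757.6875 × 1.25 = 3447.1094 kcal/day.
Carbohydrate energy = 35% × 3447.1094 = 1206.4883 kcal.
Carbohydrate = 1206.4883 ÷ 4 kcal/g = 301.6221 g.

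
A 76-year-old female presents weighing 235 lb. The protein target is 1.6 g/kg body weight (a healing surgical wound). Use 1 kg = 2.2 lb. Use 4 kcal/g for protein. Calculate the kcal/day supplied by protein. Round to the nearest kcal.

684 kcal/day

Weight in kg = 235 ÷ 2.2 = 106.8182 kg.
Protein = 1.6 g/kg × 106.8182 kg = 170.9091 g/day.
Protein energy = 170.9091 g × 4 kcal/g = 683.6364 kcal/day.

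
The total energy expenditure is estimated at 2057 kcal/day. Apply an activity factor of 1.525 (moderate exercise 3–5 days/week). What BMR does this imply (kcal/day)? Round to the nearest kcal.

1349 kcal/day

BMR = TEE ÷ activity factor = 2057 ÷ 1.525 = 1348.8525 kcal/day.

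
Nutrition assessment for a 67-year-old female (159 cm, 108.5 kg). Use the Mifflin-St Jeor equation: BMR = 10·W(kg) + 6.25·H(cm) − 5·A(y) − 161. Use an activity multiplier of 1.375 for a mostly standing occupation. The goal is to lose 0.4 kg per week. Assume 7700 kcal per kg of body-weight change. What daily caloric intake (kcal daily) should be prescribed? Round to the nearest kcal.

1736 kcal daily

Mifflin-St Jeor (female): BMR = 10(108.5) + 6.25(159) − 5(67) − 161 = 1085 + 993.75 − 335 − 161 = 1582.75 kcal/day.
TEE = 1582.75 × 1.375 = 2176.2813 kcal/day.
Required daily deficit = 0.4 × 7700 ÷ 7 = 440 kcal/day.
Target intake = 2176.2813 − 440 = 1736.2813 kcal/day.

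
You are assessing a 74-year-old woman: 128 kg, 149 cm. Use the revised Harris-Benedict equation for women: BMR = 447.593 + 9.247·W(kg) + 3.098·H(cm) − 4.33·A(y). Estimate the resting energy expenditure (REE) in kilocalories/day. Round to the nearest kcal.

1772 kilocalories/day

Harris-Benedict: BMR = 447.593 + 9.247(128) + 3.098(149) − 4.33(74) = 1772.391 kcal/day.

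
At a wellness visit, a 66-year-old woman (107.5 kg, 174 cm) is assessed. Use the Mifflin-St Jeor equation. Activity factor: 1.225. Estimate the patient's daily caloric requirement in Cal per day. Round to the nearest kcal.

Mifflin-St Jeor (female): BMR = 10(107.5) + 6.25(174) − 5(66) − 161 = 1075 + 1087.5 − 330 − 161 = 1671.5 kcal/day.
TEE = BMR × activity factor = 1671.5 × 1.225 = 2047.5875 kcal/day.

2048 Cal per day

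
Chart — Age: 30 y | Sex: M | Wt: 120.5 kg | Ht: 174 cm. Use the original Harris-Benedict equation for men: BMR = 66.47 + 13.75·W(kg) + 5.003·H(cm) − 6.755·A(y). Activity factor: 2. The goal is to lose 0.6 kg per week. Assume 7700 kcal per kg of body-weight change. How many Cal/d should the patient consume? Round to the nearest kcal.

4122 Cal/d

Harris-Benedict: BMR = 66.47 + 13.75(120.5) + 5.003(174) − 6.755(30) = 2391.217 kcal/day.
TEE = 2391.217 × 2 = 4782.434 kcal/day.
Required daily deficit = 0.6 × 7700 ÷ 7 = 660 kcal/day.
Target intake = 4782.434 − 660 = 4122.434 kcal/day.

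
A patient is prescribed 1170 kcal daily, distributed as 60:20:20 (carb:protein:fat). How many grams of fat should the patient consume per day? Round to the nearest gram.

Fat energy = 20% × 1170 = 234 kcal.
At 9 kcal/g: 234 ÷ 9 = 26 g.

26 g/day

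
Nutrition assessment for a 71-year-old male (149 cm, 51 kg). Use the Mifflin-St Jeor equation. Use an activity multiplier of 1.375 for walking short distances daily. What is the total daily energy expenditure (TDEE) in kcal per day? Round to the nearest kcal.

Mifflin-St Jeor (male): BMR = 10(51) + 6.25(149) − 5(71) + 5 = 510 + 931.25 − 355 + 5 = 1091.25 kcal/day.
TEE = BMR × activity factor = 1091.25 × 1.375 = 1500.4688 kcal/day.

1500 kcal per day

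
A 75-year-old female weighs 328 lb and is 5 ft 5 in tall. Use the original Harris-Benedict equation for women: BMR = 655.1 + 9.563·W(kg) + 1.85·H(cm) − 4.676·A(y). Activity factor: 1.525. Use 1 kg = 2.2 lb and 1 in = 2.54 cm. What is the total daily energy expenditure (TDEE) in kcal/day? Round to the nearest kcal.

3104 kcal/day

Convert to metric: weight = 328 ÷ 2.2 = 149.0909 kg; height = (5×12 + 5) × 2.54 = 65 × 2.54 = 165.1 cm.
Harris-Benedict: BMR = 655.1 + 9.563(149.0909) + 1.85(165.1) − 4.676(75) = 2035.5914 kcal/day.
TEE = BMR × activity factor = 2035.5914 × 1.525 = 3104.2768 kcal/day.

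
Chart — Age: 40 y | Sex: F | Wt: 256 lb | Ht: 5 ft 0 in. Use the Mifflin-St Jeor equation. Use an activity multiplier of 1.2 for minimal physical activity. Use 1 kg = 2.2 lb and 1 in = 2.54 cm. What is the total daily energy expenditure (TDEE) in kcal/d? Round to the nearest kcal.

2106 kcal/d

Convert to metric: weight = 256 ÷ 2.2 = 116.3636 kg; height = (5×12 + 0) × 2.54 = 60 × 2.54 = 152.4 cm.
Mifflin-St Jeor (female): BMR = 10(116.3636) + 6.25(152.4) − 5(40) − 161 = 1163.6364 + 952.5 − 200 − 161 = 1755.1364 kcal/day.
TEE = BMR × activity factor = 1755.1364 × 1.2 = 2106.1636 kcal/day.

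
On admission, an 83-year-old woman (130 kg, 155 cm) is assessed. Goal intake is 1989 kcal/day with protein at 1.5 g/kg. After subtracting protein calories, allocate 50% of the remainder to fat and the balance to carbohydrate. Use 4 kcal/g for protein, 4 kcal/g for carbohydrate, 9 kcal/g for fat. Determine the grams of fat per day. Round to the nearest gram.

67 g/day

Protein = 1.5 × 130 = 195 g → 195 × 4 = 780 kcal.
Non-protein calories = 1989 − 780 = 1209 kcal.
Fat: 50% × 1209 = 604.5 kcal; carbohydrate: 604.5 kcal.
Fat: 604.5 kcal ÷ 9 kcal/g = 67.1667 g.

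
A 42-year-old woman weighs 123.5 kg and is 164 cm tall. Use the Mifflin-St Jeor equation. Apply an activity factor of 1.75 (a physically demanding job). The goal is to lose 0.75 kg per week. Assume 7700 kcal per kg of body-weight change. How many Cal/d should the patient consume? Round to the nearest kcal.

Mifflin-St Jeor (female): BMR = 10(123.5) + 6.25(164) − 5(42) − 161 = 1235 + 1025 − 210 − 161 = 1889 kcal/day.
TEE = 1889 × 1.75 = 3305.75 kcal/day.
Required daily deficit = 0.75 × 7700 ÷ 7 = 825 kcal/day.
Target intake = 3305.75 − 825 = 2480.75 kcal/day.

2481 Cal/d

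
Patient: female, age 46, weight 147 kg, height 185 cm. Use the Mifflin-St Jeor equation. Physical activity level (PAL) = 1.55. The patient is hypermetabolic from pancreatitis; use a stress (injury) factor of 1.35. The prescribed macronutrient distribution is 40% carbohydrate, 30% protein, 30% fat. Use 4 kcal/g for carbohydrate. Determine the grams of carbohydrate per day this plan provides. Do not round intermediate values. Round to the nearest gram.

Mifflin-St Jeor (female): BMR = 10(147) + 6.25(185) − 5(46) − 161 = 1470 + 1156.25 − 230 − 161 = 2235.25 kcal/day.
TEE = 2235.25 × 1.55 = 3464.6375 kcal/day.
With stress factor 1.35: 3464.6375 × 1.35 = 4677.2606 kcal/day.
Carbohydrate energy = 40% × 4677.2606 = 1870.9043 kcal.
Carbohydrate = 1870.9043 ÷ 4 kcal/g = 467.7261 g.

468 g/day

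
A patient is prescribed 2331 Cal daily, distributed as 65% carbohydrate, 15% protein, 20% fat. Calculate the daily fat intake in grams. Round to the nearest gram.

52 g/day

Fat energy = 20% × 2331 = 466.2 kcal.
At 9 kcal/g: 466.2 ÷ 9 = 51.8 g.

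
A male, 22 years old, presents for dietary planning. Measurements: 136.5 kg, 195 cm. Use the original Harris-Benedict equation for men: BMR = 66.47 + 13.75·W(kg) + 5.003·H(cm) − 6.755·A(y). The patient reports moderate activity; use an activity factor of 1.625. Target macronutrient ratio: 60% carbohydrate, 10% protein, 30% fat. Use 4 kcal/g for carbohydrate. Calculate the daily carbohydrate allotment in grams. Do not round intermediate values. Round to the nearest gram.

Harris-Benedict: BMR = 66.47 + 13.75(136.5) + 5.003(195) − 6.755(22) = 2770.32 kcal/day.
TEE = 2770.32 × 1.625 = 4501.77 kcal/day.
Carbohydrate energy = 60% × 4501.77 = 2701.062 kcal.
Carbohydrate = 2701.062 ÷ 4 kcal/g = 675.2655 g.

675 g/day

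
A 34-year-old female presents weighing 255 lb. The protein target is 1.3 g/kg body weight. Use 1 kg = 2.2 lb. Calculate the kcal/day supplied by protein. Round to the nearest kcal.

603 kcal/day

Weight in kg = 255 ÷ 2.2 = 115.9091 kg.
Protein = 1.3 g/kg × 115.9091 kg = 150.6818 g/day.
Protein energy = 150.6818 g × 4 kcal/g = 602.7273 kcal/day.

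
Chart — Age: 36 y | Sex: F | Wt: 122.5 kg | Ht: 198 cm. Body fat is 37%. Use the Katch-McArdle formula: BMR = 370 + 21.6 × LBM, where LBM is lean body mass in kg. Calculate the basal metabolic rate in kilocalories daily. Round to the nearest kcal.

2037 kilocalories daily

LBM = 122.5 × (1 − 0.37) = 77.175 kg. Katch-McArdle: BMR = 370 + 21.6 × 77.175 = 2036.98 kcal/day.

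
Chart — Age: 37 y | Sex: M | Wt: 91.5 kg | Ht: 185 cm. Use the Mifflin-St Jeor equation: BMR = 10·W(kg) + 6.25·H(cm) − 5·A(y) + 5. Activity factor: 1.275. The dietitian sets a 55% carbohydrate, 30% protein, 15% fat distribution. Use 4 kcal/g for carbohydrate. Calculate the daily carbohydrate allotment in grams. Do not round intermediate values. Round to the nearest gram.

332 g/day

Mifflin-St Jeor (male): BMR = 10(91.5) + 6.25(185) − 5(37) + 5 = 915 + 1156.25 − 185 + 5 = 1891.25 kcal/day.
TEE = 1891.25 × 1.275 = 2411.3438 kcal/day.
Carbohydrate energy = 55% × 2411.3438 = 1326.2391 kcal.
Carbohydrate = 1326.2391 ÷ 4 kcal/g = 331.5598 g.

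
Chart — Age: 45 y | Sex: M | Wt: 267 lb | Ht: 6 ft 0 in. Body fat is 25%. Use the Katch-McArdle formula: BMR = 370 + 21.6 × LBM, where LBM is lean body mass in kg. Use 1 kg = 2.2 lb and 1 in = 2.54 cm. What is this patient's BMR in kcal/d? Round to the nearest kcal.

2336 kcal/d

Convert to metric: weight = 267 ÷ 2.2 = 121.3636 kg; height = (6×12 + 0) × 2.54 = 72 × 2.54 = 182.88 cm.
LBM = 121.3636 × (1 − 0.25) = 91.0227 kg. Katch-McArdle: BMR = 370 + 21.6 × 91.0227 = 2336.0909 kcal/day.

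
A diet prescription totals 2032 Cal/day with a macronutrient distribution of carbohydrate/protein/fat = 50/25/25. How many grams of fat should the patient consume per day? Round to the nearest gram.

Fat energy = 25% × 2032 = 508 kcal.
At 9 kcal/g: 508 ÷ 9 = 56.4444 g.

56 g/day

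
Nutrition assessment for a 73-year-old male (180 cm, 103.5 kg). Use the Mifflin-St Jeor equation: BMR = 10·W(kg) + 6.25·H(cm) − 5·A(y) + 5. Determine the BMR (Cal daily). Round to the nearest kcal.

1800 Cal daily

Mifflin-St Jeor (male): BMR = 10(103.5) + 6.25(180) − 5(73) + 5 = 1035 + 1125 − 365 + 5 = 1800 kcal/day.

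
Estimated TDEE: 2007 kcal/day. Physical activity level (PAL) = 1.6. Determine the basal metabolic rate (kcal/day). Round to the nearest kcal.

1254 kcal/day

BMR = TEE ÷ activity factor = 2007 ÷ 1.6 = 1254.375 kcal/day.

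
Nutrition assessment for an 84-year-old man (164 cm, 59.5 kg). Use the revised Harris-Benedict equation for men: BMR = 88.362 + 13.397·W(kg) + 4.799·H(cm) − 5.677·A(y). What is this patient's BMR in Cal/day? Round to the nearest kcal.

Harris-Benedict: BMR = 88.362 + 13.397(59.5) + 4.799(164) − 5.677(84) = 1195.6515 kcal/day.

1196 Cal/day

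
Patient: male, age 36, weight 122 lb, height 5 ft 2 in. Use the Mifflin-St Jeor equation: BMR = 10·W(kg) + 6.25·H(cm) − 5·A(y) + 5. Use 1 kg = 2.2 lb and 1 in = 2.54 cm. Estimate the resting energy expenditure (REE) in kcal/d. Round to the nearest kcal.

1364 kcal/d

Convert to metric: weight = 122 ÷ 2.2 = 55.4545 kg; height = (5×12 + 2) × 2.54 = 62 × 2.54 = 157.48 cm.
Mifflin-St Jeor (male): BMR = 10(55.4545) + 6.25(157.48) − 5(36) + 5 = 554.5455 + 984.25 − 180 + 5 = 1363.7955 kcal/day.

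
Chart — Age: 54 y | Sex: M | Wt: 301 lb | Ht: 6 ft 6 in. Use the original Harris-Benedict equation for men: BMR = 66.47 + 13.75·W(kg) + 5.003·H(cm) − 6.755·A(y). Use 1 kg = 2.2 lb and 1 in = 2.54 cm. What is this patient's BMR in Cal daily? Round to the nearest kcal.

Convert to metric: weight = 301 ÷ 2.2 = 136.8182 kg; height = (6×12 + 6) × 2.54 = 78 × 2.54 = 198.12 cm.
Harris-Benedict: BMR = 66.47 + 13.75(136.8182) + 5.003(198.12) − 6.755(54) = 2574.1444 kcal/day.

2574 Cal daily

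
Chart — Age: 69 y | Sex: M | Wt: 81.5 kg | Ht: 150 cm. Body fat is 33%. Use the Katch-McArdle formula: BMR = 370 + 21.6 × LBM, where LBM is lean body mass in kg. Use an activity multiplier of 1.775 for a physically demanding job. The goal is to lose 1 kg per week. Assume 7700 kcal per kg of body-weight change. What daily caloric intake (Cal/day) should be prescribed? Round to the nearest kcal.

1650 Cal/day

LBM = 81.5 × (1 − 0.33) = 54.605 kg. Katch-McArdle: BMR = 370 + 21.6 × 54.605 = 1549.468 kcal/day.
TEE = 1549.468 × 1.775 = 2750.3057 kcal/day.
Required daily deficit = 1 × 7700 ÷ 7 = 1100 kcal/day.
Target intake = 2750.3057 − 1100 = 1650.3057 kcal/day.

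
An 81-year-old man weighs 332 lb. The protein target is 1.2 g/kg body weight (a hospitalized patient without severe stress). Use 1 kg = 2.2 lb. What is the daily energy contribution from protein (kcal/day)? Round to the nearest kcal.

724 kcal/day

Weight in kg = 332 ÷ 2.2 = 150.9091 kg.
Protein = 1.2 g/kg × 150.9091 kg = 181.0909 g/day.
Protein energy = 181.0909 g × 4 kcal/g = 724.3636 kcal/day.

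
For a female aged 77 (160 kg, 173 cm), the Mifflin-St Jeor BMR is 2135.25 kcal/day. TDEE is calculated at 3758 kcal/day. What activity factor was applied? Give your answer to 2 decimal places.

Activity factor = TEE ÷ BMR = 3758 ÷ 2135.25 = 1.76.

1.76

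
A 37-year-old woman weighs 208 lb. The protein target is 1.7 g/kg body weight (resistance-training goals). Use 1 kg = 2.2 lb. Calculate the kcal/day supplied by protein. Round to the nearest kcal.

Weight in kg = 208 ÷ 2.2 = 94.5455 kg.
Protein = 1.7 g/kg × 94.5455 kg = 160.7273 g/day.
Protein energy = 160.7273 g × 4 kcal/g = 642.9091 kcal/day.

643 kcal/day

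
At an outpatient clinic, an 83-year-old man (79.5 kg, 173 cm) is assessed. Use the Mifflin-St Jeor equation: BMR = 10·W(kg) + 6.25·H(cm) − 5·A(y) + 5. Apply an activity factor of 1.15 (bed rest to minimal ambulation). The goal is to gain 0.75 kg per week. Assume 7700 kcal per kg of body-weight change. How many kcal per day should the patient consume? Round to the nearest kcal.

2511 kcal per day

Mifflin-St Jeor (male): BMR = 10(79.5) + 6.25(173) − 5(83) + 5 = 795 + 1081.25 − 415 + 5 = 1466.25 kcal/day.
TEE = 1466.25 × 1.15 = 1686.1875 kcal/day.
Required daily surplus = 0.75 × 7700 ÷ 7 = 825 kcal/day.
Target intake = 1686.1875 + 825 = 2511.1875 kcal/day.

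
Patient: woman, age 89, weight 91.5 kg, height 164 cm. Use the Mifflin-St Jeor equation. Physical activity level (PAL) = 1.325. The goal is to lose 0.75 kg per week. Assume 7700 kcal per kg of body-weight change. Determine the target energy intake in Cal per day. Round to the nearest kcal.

Mifflin-St Jeor (female): BMR = 10(91.5) + 6.25(164) − 5(89) − 161 = 915 + 1025 − 445 − 161 = 1334 kcal/day.
TEE = 1334 × 1.325 = 1767.55 kcal/day.
Required daily deficit = 0.75 × 7700 ÷ 7 = 825 kcal/day.
Target intake = 1767.55 − 825 = 942.55 kcal/day.

943 Cal per day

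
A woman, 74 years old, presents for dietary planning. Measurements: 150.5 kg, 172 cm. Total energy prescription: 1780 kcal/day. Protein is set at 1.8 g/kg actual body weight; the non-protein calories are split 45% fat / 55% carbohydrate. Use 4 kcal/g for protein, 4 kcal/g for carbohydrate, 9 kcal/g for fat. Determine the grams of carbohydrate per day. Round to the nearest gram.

96 g/day

Protein = 1.8 × 150.5 = 270.9 g → 270.9 × 4 = 1083.6 kcal.
Non-protein calories = 1780 − 1083.6 = 696.4 kcal.
Fat: 45% × 696.4 = 313.38 kcal; carbohydrate: 383.02 kcal.
Carbohydrate: 383.02 kcal ÷ 4 kcal/g = 95.755 g.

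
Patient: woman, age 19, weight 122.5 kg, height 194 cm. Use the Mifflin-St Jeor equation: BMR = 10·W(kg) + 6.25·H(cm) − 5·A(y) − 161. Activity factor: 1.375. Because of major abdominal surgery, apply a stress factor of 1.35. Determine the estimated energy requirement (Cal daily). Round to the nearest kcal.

4049 Cal daily

Mifflin-St Jeor (female): BMR = 10(122.5) + 6.25(194) − 5(19) − 161 = 1225 + 1212.5 − 95 − 161 = 2181.5 kcal/day.
TEE = BMR × activity factor = 2181.5 × 1.375 = 2999.5625 kcal/day.
Apply stress factor: 2999.5625 × 1.35 = 4049.4094 kcal/day.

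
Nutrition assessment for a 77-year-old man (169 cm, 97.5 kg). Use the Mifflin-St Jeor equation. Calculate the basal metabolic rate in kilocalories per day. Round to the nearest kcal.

1651 kilocalories per day

Mifflin-St Jeor (male): BMR = 10(97.5) + 6.25(169) − 5(77) + 5 = 975 + 1056.25 − 385 + 5 = 1651.25 kcal/day.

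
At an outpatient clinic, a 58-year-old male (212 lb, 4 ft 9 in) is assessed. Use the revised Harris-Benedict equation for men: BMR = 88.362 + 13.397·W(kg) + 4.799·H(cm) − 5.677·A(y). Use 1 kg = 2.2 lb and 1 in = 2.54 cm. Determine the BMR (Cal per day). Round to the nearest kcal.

1745 Cal per day

Convert to metric: weight = 212 ÷ 2.2 = 96.3636 kg; height = (4×12 + 9) × 2.54 = 57 × 2.54 = 144.78 cm.
Harris-Benedict: BMR = 88.362 + 13.397(96.3636) + 4.799(144.78) − 5.677(58) = 1744.8789 kcal/day.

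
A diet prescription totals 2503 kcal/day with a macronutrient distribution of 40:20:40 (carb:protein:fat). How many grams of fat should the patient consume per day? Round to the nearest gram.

Fat energy = 40% × 2503 = 1001.2 kcal.
At 9 kcal/g: 1001.2 ÷ 9 = 111.2444 g.

111 g/day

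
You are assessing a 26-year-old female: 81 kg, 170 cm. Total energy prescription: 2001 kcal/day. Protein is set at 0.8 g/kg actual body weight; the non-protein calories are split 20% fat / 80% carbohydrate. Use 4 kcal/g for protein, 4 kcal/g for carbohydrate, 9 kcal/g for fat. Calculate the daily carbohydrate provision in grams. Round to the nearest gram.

348 g/day

Protein = 0.8 × 81 = 64.8 g → 64.8 × 4 = 259.2 kcal.
Non-protein calories = 2001 − 259.2 = 1741.8 kcal.
Fat: 20% × 1741.8 = 348.36 kcal; carbohydrate: 1393.44 kcal.
Carbohydrate: 1393.44 kcal ÷ 4 kcal/g = 348.36 g.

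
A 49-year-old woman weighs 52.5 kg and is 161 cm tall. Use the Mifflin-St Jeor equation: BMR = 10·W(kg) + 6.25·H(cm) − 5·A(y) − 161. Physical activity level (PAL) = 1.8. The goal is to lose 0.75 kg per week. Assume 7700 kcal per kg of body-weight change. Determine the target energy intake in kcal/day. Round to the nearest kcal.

1200 kcal/day

Mifflin-St Jeor (female): BMR = 10(52.5) + 6.25(161) − 5(49) − 161 = 525 + 1006.25 − 245 − 161 = 1125.25 kcal/day.
TEE = 1125.25 × 1.8 = 2025.45 kcal/day.
Required daily deficit = 0.75 × 7700 ÷ 7 = 825 kcal/day.
Target intake = 2025.45 − 825 = 1200.45 kcal/day.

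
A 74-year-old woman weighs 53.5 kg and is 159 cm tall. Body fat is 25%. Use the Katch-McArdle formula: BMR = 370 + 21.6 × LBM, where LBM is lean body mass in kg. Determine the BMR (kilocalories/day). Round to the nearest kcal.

LBM = 53.5 × (1 − 0.25) = 40.125 kg. Katch-McArdle: BMR = 370 + 21.6 × 40.125 = 1236.7 kcal/day.

1237 kilocalories/day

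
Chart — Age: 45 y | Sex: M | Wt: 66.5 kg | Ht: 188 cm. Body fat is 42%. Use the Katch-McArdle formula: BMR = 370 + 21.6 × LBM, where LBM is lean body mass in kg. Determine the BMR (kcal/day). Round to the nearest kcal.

1203 kcal/day

LBM = 66.5 × (1 − 0.42) = 38.57 kg. Katch-McArdle: BMR = 370 + 21.6 × 38.57 = 1203.112 kcal/day.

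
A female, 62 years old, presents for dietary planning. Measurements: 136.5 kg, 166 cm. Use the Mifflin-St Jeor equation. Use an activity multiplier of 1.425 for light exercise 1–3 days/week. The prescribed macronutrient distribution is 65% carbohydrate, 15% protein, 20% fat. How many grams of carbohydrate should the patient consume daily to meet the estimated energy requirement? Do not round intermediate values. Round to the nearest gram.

447 g/day

Mifflin-St Jeor (female): BMR = 10(136.5) + 6.25(166) − 5(62) − 161 = 1365 + 1037.5 − 310 − 161 = 1931.5 kcal/day.
TEE = 1931.5 × 1.425 = 2752.3875 kcal/day.
Carbohydrate energy = 65% × 2752.3875 = 1789.0519 kcal.
Carbohydrate = 1789.0519 ÷ 4 kcal/g = 447.263 g.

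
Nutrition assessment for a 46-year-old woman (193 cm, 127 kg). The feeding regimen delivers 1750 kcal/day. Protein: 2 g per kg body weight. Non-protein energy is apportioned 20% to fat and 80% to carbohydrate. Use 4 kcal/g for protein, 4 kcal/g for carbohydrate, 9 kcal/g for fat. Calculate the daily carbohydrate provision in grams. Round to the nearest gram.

147 g/day

Protein = 2 × 127 = 254 g → 254 × 4 = 1016 kcal.
Non-protein calories = 1750 − 1016 = 734 kcal.
Fat: 20% × 734 = 146.8 kcal; carbohydrate: 587.2 kcal.
Carbohydrate: 587.2 kcal ÷ 4 kcal/g = 146.8 g.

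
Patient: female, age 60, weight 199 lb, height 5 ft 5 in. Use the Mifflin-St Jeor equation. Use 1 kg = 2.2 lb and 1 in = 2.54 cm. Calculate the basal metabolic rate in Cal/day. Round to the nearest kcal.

Convert to metric: weight = 199 ÷ 2.2 = 90.4545 kg; height = (5×12 + 5) × 2.54 = 65 × 2.54 = 165.1 cm.
Mifflin-St Jeor (female): BMR = 10(90.4545) + 6.25(165.1) − 5(60) − 161 = 904.5455 + 1031.875 − 300 − 161 = 1475.4205 kcal/day.

1475 Cal/day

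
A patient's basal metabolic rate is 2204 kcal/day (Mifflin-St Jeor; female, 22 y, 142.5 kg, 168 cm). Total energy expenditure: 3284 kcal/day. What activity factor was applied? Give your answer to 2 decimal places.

Activity factor = TEE ÷ BMR = 3284 ÷ 2204 = 1.49.

1.49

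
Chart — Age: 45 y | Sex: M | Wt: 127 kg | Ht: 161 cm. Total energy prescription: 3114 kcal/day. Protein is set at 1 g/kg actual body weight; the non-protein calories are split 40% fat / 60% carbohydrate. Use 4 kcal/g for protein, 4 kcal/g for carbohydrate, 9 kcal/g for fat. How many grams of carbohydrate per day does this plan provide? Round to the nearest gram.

391 g/day

Protein = 1 × 127 = 127 g → 127 × 4 = 508 kcal.
Non-protein calories = 3114 − 508 = 2606 kcal.
Fat: 40% × 2606 = 1042.4 kcal; carbohydrate: 1563.6 kcal.
Carbohydrate: 1563.6 kcal ÷ 4 kcal/g = 390.9 g.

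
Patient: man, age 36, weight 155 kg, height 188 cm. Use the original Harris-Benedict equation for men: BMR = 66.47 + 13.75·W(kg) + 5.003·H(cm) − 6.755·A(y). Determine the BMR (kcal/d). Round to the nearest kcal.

Harris-Benedict: BMR = 66.47 + 13.75(155) + 5.003(188) − 6.755(36) = 2895.104 kcal/day.

2895 kcal/d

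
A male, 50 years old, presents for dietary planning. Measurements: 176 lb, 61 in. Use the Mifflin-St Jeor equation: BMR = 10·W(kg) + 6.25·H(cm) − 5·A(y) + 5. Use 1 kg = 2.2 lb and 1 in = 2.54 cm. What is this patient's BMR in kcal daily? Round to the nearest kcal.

1523 kcal daily

Convert to metric: weight = 176 ÷ 2.2 = 80 kg; height = 61 × 2.54 = 154.94 cm.
Mifflin-St Jeor (male): BMR = 10(80) + 6.25(154.94) − 5(50) + 5 = 800 + 968.375 − 250 + 5 = 1523.375 kcal/day.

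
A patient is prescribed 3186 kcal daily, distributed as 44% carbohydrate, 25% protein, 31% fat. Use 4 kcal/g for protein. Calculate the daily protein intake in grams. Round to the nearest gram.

Protein energy = 25% × 3186 = 796.5 kcal.
At 4 kcal/g: 796.5 ÷ 4 = 199.125 g.

199 g/day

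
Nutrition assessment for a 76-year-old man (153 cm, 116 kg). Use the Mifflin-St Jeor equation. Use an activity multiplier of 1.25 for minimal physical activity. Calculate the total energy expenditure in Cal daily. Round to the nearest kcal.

2177 Cal daily

Mifflin-St Jeor (male): BMR = 10(116) + 6.25(153) − 5(76) + 5 = 1160 + 956.25 − 380 + 5 = 1741.25 kcal/day.
TEE = BMR × activity factor = 1741.25 × 1.25 = 2176.5625 kcal/day.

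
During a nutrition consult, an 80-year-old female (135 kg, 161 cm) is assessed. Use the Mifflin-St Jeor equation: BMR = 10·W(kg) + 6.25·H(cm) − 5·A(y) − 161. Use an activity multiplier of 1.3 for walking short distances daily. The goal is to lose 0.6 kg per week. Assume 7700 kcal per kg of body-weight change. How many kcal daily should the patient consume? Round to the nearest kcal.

1674 kcal daily

Mifflin-St Jeor (female): BMR = 10(135) + 6.25(161) − 5(80) − 161 = 1350 + 1006.25 − 400 − 161 = 1795.25 kcal/day.
TEE = 1795.25 × 1.3 = 2333.825 kcal/day.
Required daily deficit = 0.6 × 7700 ÷ 7 = 660 kcal/day.
Target intake = 2333.825 − 660 = 1673.825 kcal/day.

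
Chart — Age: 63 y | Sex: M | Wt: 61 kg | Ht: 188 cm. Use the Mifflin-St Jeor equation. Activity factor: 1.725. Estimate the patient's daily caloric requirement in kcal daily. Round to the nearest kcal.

Mifflin-St Jeor (male): BMR = 10(61) + 6.25(188) − 5(63) + 5 = 610 + 1175 − 315 + 5 = 1475 kcal/day.
TEE = BMR × activity factor = 1475 × 1.725 = 2544.375 kcal/day.

2544 kcal daily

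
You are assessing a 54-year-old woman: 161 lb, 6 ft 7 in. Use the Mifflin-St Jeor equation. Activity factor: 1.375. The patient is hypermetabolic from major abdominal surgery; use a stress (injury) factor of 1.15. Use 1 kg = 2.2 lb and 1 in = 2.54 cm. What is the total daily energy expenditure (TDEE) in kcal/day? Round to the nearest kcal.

Convert to metric: weight = 161 ÷ 2.2 = 73.1818 kg; height = (6×12 + 7) × 2.54 = 79 × 2.54 = 200.66 cm.
Mifflin-St Jeor (female): BMR = 10(73.1818) + 6.25(200.66) − 5(54) − 161 = 731.8182 + 1254.125 − 270 − 161 = 1554.9432 kcal/day.
TEE = BMR × activity factor = 1554.9432 × 1.375 = 2138.0469 kcal/day.
Apply stress factor: 2138.0469 × 1.15 = 2458.7539 kcal/day.

2459 kcal/day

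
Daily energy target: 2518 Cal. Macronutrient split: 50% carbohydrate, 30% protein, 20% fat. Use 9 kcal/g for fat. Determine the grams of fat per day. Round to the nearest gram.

Fat energy = 20% × 2518 = 503.6 kcal.
At 9 kcal/g: 503.6 ÷ 9 = 55.9556 g.

56 g/day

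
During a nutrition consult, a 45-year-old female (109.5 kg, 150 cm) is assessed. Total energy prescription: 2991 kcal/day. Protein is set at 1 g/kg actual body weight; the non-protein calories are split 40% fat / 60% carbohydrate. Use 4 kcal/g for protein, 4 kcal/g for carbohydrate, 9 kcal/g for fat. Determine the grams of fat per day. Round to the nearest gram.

Protein = 1 × 109.5 = 109.5 g → 109.5 × 4 = 438 kcal.
Non-protein calories = 2991 − 438 = 2553 kcal.
Fat: 40% × 2553 = 1021.2 kcal; carbohydrate: 1531.8 kcal.
Fat: 1021.2 kcal ÷ 9 kcal/g = 113.4667 g.

113 g/day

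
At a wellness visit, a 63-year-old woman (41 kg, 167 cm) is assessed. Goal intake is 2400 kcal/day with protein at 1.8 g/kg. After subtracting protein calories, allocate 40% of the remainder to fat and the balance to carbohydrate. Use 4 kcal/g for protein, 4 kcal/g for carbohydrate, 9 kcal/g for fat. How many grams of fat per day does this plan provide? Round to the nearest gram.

94 g/day

Protein = 1.8 × 41 = 73.8 g → 73.8 × 4 = 295.2 kcal.
Non-protein calories = 2400 − 295.2 = 2104.8 kcal.
Fat: 40% × 2104.8 = 841.92 kcal; carbohydrate: 1262.88 kcal.
Fat: 841.92 kcal ÷ 9 kcal/g = 93.5467 g.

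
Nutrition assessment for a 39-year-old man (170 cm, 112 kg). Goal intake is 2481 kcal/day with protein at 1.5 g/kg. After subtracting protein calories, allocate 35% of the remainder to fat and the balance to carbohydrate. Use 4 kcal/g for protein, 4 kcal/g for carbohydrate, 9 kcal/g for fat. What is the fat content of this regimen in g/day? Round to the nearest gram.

70 g/day

Protein = 1.5 × 112 = 168 g → 168 × 4 = 672 kcal.
Non-protein calories = 2481 − 672 = 1809 kcal.
Fat: 35% × 1809 = 633.15 kcal; carbohydrate: 1175.85 kcal.
Fat: 633.15 kcal ÷ 9 kcal/g = 70.35 g.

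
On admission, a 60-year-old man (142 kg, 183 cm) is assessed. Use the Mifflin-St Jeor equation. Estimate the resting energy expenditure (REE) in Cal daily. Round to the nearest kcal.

Mifflin-St Jeor (male): BMR = 10(142) + 6.25(183) − 5(60) + 5 = 1420 + 1143.75 − 300 + 5 = 2268.75 kcal/day.

2269 Cal daily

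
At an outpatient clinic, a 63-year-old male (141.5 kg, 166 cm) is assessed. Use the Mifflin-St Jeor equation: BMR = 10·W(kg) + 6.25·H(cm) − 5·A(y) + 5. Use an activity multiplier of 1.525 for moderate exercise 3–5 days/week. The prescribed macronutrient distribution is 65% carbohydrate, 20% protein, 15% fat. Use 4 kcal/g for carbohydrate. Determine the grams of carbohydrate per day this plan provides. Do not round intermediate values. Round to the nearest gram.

Mifflin-St Jeor (male): BMR = 10(141.5) + 6.25(166) − 5(63) + 5 = 1415 + 1037.5 − 315 + 5 = 2142.5 kcal/day.
TEE = 2142.5 × 1.525 = 3267.3125 kcal/day.
Carbohydrate energy = 65% × 3267.3125 = 2123.7531 kcal.
Carbohydrate = 2123.7531 ÷ 4 kcal/g = 530.9383 g.

531 g/day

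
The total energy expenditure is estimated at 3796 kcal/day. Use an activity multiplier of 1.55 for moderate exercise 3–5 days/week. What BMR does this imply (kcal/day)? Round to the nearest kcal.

BMR = TEE ÷ activity factor = 3796 ÷ 1.55 = 2449.0323 kcal/day.

2449 kcal/day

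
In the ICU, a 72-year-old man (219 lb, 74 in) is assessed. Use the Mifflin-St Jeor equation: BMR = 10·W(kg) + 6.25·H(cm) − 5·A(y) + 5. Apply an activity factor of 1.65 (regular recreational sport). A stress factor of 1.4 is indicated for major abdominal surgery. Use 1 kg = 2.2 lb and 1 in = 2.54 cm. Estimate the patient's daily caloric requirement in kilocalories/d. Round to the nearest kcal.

Convert to metric: weight = 219 ÷ 2.2 = 99.5455 kg; height = 74 × 2.54 = 187.96 cm.
Mifflin-St Jeor (male): BMR = 10(99.5455) + 6.25(187.96) − 5(72) + 5 = 995.4545 + 1174.75 − 360 + 5 = 1815.2045 kcal/day.
TEE = BMR × activity factor = 1815.2045 × 1.65 = 2995.0875 kcal/day.
Apply stress factor: 2995.0875 × 1.4 = 4193.1225 kcal/day.

4193 kilocalories/d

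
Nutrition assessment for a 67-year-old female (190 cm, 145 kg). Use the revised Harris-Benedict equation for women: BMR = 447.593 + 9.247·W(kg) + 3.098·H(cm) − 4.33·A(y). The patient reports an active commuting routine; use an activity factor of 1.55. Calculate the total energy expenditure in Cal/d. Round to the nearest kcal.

3235 Cal/d

Harris-Benedict: BMR = 447.593 + 9.247(145) + 3.098(190) − 4.33(67) = 2086.918 kcal/day.
TEE = BMR × activity factor = 2086.918 × 1.55 = 3234.7229 kcal/day.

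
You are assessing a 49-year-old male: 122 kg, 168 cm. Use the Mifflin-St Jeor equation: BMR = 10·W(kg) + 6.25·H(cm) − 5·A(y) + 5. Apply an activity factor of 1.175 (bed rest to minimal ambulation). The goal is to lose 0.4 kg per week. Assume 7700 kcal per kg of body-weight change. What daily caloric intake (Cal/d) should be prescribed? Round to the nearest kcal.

1945 Cal/d

Mifflin-St Jeor (male): BMR = 10(122) + 6.25(168) − 5(49) + 5 = 1220 + 1050 − 245 + 5 = 2030 kcal/day.
TEE = 2030 × 1.175 = 2385.25 kcal/day.
Required daily deficit = 0.4 × 7700 ÷ 7 = 440 kcal/day.
Target intake = 2385.25 − 440 = 1945.25 kcal/day.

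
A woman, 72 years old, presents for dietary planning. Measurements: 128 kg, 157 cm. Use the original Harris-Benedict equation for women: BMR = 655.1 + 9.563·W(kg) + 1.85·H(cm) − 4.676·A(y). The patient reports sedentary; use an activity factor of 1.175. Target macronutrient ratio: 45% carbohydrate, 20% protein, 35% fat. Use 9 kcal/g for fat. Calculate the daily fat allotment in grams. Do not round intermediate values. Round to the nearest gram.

Harris-Benedict: BMR = 655.1 + 9.563(128) + 1.85(157) − 4.676(72) = 1832.942 kcal/day.
TEE = 1832.942 × 1.175 = 2153.7069 kcal/day.
Fat energy = 35% × 2153.7069 = 753.7974 kcal.
Fat = 753.7974 ÷ 9 kcal/g = 83.7553 g.

84 g/day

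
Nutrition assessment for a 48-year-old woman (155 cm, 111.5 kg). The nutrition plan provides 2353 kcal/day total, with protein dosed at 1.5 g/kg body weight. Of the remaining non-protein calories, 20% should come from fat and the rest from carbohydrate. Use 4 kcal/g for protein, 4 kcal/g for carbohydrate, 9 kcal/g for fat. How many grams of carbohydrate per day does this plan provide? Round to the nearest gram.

337 g/day

Protein = 1.5 × 111.5 = 167.25 g → 167.25 × 4 = 669 kcal.
Non-protein calories = 2353 − 669 = 1684 kcal.
Fat: 20% × 1684 = 336.8 kcal; carbohydrate: 1347.2 kcal.
Carbohydrate: 1347.2 kcal ÷ 4 kcal/g = 336.8 g.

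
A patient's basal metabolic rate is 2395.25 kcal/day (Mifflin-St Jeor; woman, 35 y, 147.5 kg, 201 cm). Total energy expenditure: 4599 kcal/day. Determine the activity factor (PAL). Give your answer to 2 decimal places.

Activity factor = TEE ÷ BMR = 4599 ÷ 2395.25 = 1.92.

1.92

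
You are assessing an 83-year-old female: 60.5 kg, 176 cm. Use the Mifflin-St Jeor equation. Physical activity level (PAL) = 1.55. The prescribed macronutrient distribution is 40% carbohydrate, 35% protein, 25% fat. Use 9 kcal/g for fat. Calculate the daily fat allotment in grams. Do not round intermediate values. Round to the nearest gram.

49 g/day

Mifflin-St Jeor (female): BMR = 10(60.5) + 6.25(176) − 5(83) − 161 = 605 + 1100 − 415 − 161 = 1129 kcal/day.
TEE = 1129 × 1.55 = 1749.95 kcal/day.
Fat energy = 25% × 1749.95 = 437.4875 kcal.
Fat = 437.4875 ÷ 9 kcal/g = 48.6097 g.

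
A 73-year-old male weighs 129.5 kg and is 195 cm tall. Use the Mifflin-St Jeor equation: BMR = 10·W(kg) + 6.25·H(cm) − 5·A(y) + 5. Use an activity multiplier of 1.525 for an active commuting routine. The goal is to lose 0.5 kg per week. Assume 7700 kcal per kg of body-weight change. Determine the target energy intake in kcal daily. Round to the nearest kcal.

Mifflin-St Jeor (male): BMR = 10(129.5) + 6.25(195) − 5(73) + 5 = 1295 + 1218.75 − 365 + 5 = 2153.75 kcal/day.
TEE = 2153.75 × 1.525 = 3284.4688 kcal/day.
Required daily deficit = 0.5 × 7700 ÷ 7 = 550 kcal/day.
Target intake = 3284.4688 − 550 = 2734.4688 kcal/day.

2734 kcal daily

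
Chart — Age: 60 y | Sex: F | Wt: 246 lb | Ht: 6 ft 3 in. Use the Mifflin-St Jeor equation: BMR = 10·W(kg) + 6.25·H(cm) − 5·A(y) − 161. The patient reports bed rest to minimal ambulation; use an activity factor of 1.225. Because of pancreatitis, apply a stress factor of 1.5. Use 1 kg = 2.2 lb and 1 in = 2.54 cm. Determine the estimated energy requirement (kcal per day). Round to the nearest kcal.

Convert to metric: weight = 246 ÷ 2.2 = 111.8182 kg; height = (6×12 + 3) × 2.54 = 75 × 2.54 = 190.5 cm.
Mifflin-St Jeor (female): BMR = 10(111.8182) + 6.25(190.5) − 5(60) − 161 = 1118.1818 + 1190.625 − 300 − 161 = 1847.8068 kcal/day.
TEE = BMR × activity factor = 1847.8068 × 1.225 = 2263.5634 kcal/day.
Apply stress factor: 2263.5634 × 1.5 = 3395.345 kcal/day.

3395 kcal per day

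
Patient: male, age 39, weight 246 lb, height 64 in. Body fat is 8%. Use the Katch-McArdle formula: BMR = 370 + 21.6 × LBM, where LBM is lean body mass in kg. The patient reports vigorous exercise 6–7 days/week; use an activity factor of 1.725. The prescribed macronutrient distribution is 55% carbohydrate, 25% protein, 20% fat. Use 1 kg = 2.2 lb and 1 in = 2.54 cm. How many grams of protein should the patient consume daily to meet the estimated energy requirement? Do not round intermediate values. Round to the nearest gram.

Convert to metric: weight = 246 ÷ 2.2 = 111.8182 kg; height = 64 × 2.54 = 162.56 cm.
LBM = 111.8182 × (1 − 0.08) = 102.8727 kg. Katch-McArdle: BMR = 370 + 21.6 × 102.8727 = 2592.0509 kcal/day.
TEE = 2592.0509 × 1.725 = 4471.2878 kcal/day.
Protein energy = 25% × 4471.2878 = 1117.822 kcal.
Protein = 1117.822 ÷ 4 kcal/g = 279.4555 g.

279 g/day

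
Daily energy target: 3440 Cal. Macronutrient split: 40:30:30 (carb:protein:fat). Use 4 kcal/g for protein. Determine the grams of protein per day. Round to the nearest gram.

Protein energy = 30% × 3440 = 1032 kcal.
At 4 kcal/g: 1032 ÷ 4 = 258 g.

258 g/day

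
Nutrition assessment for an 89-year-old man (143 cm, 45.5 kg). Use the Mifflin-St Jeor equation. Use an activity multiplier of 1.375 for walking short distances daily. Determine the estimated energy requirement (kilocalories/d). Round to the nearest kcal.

Mifflin-St Jeor (male): BMR = 10(45.5) + 6.25(143) − 5(89) + 5 = 455 + 893.75 − 445 + 5 = 908.75 kcal/day.
TEE = BMR × activity factor = 908.75 × 1.375 = 1249.5313 kcal/day.

1250 kilocalories/d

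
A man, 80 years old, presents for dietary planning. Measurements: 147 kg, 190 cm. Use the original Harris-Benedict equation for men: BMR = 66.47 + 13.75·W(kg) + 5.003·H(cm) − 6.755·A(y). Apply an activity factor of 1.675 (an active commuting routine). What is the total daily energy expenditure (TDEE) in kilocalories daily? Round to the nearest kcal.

Harris-Benedict: BMR = 66.47 + 13.75(147) + 5.003(190) − 6.755(80) = 2497.89 kcal/day.
TEE = BMR × activity factor = 2497.89 × 1.675 = 4183.9658 kcal/day.

4184 kilocalories daily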